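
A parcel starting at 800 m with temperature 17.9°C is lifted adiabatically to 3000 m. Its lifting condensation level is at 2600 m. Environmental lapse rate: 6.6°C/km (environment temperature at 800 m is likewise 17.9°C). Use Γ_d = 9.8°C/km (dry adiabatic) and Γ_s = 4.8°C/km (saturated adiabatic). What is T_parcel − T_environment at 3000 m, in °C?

Parcel:
  Dry to 2600 m: -9.8 × 1.8 km = -17.64°C, so T = 0.26°C.
  Saturated to 3000 m: -4.8 × 0.4 km = -1.92°C, so T = -1.66°C.
Environment:
  Environment to 3000 m: -6.6 × 2.2 km = -14.52°C, so T = 3.38°C.
T_parcel − T_env = -1.66 − 3.38 = -5.04°C

-5.04°C (parcel cooler than environment)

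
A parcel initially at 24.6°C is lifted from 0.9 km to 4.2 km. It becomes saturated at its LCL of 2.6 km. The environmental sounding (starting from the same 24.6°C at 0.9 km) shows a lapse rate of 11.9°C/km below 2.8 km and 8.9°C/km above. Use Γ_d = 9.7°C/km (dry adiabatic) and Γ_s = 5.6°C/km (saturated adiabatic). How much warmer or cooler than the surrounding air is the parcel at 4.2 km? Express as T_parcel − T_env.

Parcel:
  900–2600 m, dry: Δz = 1.7 km ⇒ ΔT = -16.49°C; T = 8.11°C
  2600–4200 m, saturated: Δz = 1.6 km ⇒ ΔT = -8.96°C; T = -0.85°C
Environment:
  900–2800 m, environment, lower layer: Δz = 1.9 km ⇒ ΔT = -22.61°C; T = 1.99°C
  2800–4200 m, environment, upper layer: Δz = 1.4 km ⇒ ΔT = -12.46°C; T = -10.47°C
T_parcel − T_env = -0.85 − (-10.47) = +9.62°C

+9.62°C (parcel warmer than environment)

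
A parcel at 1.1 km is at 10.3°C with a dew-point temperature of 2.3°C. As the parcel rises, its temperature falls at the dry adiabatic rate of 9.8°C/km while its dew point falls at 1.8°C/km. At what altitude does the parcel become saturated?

T and T_d converge at 9.8 − 1.8 = 8°C per km
Height above start = (10.3 − 2.3) / 8 = 1 km
LCL altitude = 1100 m + 1000 m = 2100 m

2.1 km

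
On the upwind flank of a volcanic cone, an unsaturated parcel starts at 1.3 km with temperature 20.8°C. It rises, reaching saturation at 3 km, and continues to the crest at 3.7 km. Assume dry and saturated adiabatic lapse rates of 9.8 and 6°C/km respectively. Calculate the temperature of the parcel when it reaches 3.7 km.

1300–3000 m, dry: Δz = 1.7 km ⇒ ΔT = -16.66°C; T = 4.14°C
3000–3700 m, saturated: Δz = 0.7 km ⇒ ΔT = -4.2°C; T = -0.06°C

-0.06°C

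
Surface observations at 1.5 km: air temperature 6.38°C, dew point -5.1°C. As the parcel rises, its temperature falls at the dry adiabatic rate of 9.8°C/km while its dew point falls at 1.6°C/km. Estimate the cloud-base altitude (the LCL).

2.9 km

T and T_d converge at 9.8 − 1.6 = 8.2°C per km
Height above start = (6.38 − (-5.1)) / 8.2 = 1.4 km
LCL altitude = 1500 m + 1400 m = 2900 m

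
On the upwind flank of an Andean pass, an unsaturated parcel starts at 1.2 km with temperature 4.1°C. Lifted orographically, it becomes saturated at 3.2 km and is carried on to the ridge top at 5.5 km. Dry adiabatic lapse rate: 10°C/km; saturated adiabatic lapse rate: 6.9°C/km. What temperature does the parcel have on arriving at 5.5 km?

-31.77°C

From 1200 m to 3200 m (dry): cools by 10 × 2 = 20°C, giving -15.9°C.
From 3200 m to 5500 m (saturated): cools by 6.9 × 2.3 = 15.87°C, giving -31.77°C.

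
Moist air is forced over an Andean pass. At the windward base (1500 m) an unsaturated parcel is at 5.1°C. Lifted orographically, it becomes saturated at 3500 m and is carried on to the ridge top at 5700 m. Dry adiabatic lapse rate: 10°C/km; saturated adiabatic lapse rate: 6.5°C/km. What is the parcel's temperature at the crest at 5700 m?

From 1500 m to 3500 m (dry): cools by 10 × 2 = 20°C, giving -14.9°C.
From 3500 m to 5700 m (saturated): cools by 6.5 × 2.2 = 14.3°C, giving -29.2°C.

-29.2°C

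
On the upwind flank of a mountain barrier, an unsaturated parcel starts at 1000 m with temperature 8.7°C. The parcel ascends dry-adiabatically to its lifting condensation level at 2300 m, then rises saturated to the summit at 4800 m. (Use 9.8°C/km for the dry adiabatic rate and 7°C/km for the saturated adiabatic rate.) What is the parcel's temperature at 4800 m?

-21.54°C

1000–2300 m, dry: Δz = 1.3 km ⇒ ΔT = -12.74°C; T = -4.04°C
2300–4800 m, saturated: Δz = 2.5 km ⇒ ΔT = -17.5°C; T = -21.54°C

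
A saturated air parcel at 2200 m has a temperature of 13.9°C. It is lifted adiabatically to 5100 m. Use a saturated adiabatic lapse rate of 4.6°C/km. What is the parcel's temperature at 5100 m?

0.56°C

2200–5100 m, saturated adiabatic: Δz = 2.9 km ⇒ ΔT = -13.34°C; T = 0.56°C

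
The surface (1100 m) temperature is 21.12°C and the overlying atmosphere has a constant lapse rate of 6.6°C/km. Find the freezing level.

Height above start = (21.12 − 0) / 6.6 = 3.2 km
Altitude = 1100 m + 3200 m = 4300 m

4300 m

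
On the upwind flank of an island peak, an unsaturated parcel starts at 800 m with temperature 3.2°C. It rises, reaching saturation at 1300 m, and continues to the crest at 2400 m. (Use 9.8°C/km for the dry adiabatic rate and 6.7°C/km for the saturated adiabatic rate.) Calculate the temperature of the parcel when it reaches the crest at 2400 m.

-9.07°C

Dry to 1300 m: -9.8 × 0.5 km = -4.9°C, so T = -1.7°C.
Saturated to 2400 m: -6.7 × 1.1 km = -7.37°C, so T = -9.07°C.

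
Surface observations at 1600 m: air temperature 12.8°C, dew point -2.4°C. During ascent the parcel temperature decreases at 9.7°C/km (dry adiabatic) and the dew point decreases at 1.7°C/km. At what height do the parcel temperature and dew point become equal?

3500 m

T and T_d converge at 9.7 − 1.7 = 8°C per km
Height above start = (12.8 − (-2.4)) / 8 = 1.9 km
LCL altitude = 1600 m + 1900 m = 3500 m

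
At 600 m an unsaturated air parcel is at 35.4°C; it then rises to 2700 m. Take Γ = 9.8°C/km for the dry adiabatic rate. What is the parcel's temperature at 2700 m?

14.82°C

600–2700 m, dry adiabatic: Δz = 2.1 km ⇒ ΔT = -20.58°C; T = 14.82°C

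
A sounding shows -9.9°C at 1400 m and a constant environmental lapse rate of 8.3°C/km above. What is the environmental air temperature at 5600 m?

1400–5600 m, environmental: Δz = 4.2 km ⇒ ΔT = -34.86°C; T = -44.76°C

-44.76°C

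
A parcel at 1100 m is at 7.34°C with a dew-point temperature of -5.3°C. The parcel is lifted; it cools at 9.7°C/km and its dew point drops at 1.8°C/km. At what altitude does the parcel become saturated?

T and T_d converge at 9.7 − 1.8 = 7.9°C per km
Height above start = (7.34 − (-5.3)) / 7.9 = 1.6 km
LCL altitude = 1100 m + 1600 m = 2700 m

2700 m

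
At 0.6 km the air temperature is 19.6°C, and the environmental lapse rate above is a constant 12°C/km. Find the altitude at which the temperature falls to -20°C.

Height above start = (19.6 − (-20)) / 12 = 3.3 km
Altitude = 600 m + 3300 m = 3900 m

3.9 km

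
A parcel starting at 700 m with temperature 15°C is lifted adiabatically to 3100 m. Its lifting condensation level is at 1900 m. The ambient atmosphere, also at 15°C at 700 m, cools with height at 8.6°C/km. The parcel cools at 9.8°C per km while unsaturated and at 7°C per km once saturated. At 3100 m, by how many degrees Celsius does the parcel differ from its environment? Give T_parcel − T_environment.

+0.48°C (parcel warmer than environment)

Parcel:
  Dry to 1900 m: -9.8 × 1.2 km = -11.76°C, so T = 3.24°C.
  Saturated to 3100 m: -7 × 1.2 km = -8.4°C, so T = -5.16°C.
Environment:
  Environment to 3100 m: -8.6 × 2.4 km = -20.64°C, so T = -5.64°C.
T_parcel − T_env = -5.16 − (-5.64) = +0.48°C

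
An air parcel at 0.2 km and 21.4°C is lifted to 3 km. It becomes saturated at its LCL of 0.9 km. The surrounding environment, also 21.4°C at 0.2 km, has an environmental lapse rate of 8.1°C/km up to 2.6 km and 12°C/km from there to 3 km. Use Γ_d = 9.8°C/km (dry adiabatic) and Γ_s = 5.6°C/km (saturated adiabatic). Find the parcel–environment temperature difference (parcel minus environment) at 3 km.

Parcel:
  200 → 900 m (dry, 9.8°C/km): ΔT = -9.8 × 0.7 = -6.86°C → T = 14.54°C
  900 → 3000 m (saturated, 5.6°C/km): ΔT = -5.6 × 2.1 = -11.76°C → T = 2.78°C
Environment:
  200 → 2600 m (environment, lower layer, 8.1°C/km): ΔT = -8.1 × 2.4 = -19.44°C → T = 1.96°C
  2600 → 3000 m (environment, upper layer, 12°C/km): ΔT = -12 × 0.4 = -4.8°C → T = -2.84°C
T_parcel − T_env = 2.78 − (-2.84) = +5.62°C

+5.62°C (parcel warmer than environment)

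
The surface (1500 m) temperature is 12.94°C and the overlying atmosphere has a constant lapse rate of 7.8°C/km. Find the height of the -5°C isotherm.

Height above start = (12.94 − (-5)) / 7.8 = 2.3 km
Altitude = 1500 m + 2300 m = 3800 m

3800 m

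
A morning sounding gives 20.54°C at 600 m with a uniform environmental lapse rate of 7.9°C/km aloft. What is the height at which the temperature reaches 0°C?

Height above start = (20.54 − 0) / 7.9 = 2.6 km
Altitude = 600 m + 2600 m = 3200 m

3200 m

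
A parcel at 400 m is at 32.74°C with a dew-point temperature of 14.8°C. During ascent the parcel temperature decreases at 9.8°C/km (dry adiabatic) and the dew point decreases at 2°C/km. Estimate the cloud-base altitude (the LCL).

2700 m

T and T_d converge at 9.8 − 2 = 7.8°C per km
Height above start = (32.74 − 14.8) / 7.8 = 2.3 km
LCL altitude = 400 m + 2300 m = 2700 m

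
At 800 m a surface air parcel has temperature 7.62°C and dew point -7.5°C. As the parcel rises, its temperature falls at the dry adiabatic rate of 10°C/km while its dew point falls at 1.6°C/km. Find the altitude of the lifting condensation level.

2600 m

T and T_d converge at 10 − 1.6 = 8.4°C per km
Height above start = (7.62 − (-7.5)) / 8.4 = 1.8 km
LCL altitude = 800 m + 1800 m = 2600 m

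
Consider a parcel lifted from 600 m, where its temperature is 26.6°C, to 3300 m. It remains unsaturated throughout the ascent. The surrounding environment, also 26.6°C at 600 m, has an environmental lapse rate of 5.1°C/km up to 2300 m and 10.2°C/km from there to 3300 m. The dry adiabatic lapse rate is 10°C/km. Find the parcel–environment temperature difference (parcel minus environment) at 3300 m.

Parcel:
  600–3300 m, dry: Δz = 2.7 km ⇒ ΔT = -27°C; T = -0.4°C
Environment:
  600–2300 m, environment, lower layer: Δz = 1.7 km ⇒ ΔT = -8.67°C; T = 17.93°C
  2300–3300 m, environment, upper layer: Δz = 1 km ⇒ ΔT = -10.2°C; T = 7.73°C
T_parcel − T_env = -0.4 − 7.73 = -8.13°C

-8.13°C (parcel cooler than environment)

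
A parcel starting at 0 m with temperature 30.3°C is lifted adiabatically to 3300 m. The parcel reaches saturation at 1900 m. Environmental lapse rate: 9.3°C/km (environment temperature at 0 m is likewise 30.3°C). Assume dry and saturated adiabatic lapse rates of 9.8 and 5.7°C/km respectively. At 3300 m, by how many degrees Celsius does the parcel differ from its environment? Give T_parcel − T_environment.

Parcel:
  From 0 m to 1900 m (dry): cools by 9.8 × 1.9 = 18.62°C, giving 11.68°C.
  From 1900 m to 3300 m (saturated): cools by 5.7 × 1.4 = 7.98°C, giving 3.7°C.
Environment:
  From 0 m to 3300 m (environment): cools by 9.3 × 3.3 = 30.69°C, giving -0.39°C.
T_parcel − T_env = 3.7 − (-0.39) = +4.09°C

+4.09°C (parcel warmer than environment)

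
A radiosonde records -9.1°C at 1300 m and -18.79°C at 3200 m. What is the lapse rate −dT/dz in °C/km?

5.1°C/km

Γ = −ΔT/Δz = (-9.1 − (-18.79)) / (3200 − 1300) m
  = 9.69°C / 1.9 km = 5.1°C/km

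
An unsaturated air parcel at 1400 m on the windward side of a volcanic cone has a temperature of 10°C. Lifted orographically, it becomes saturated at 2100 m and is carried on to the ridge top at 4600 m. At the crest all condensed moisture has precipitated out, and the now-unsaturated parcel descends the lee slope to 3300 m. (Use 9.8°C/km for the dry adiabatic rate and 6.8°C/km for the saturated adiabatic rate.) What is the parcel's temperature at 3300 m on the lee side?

Dry to 2100 m: -9.8 × 0.7 km = -6.86°C, so T = 3.14°C.
Saturated to 4600 m: -6.8 × 2.5 km = -17°C, so T = -13.86°C.
Dry descent to 3300 m: +9.8 × 1.3 km = +12.74°C, so T = -1.12°C.

-1.12°C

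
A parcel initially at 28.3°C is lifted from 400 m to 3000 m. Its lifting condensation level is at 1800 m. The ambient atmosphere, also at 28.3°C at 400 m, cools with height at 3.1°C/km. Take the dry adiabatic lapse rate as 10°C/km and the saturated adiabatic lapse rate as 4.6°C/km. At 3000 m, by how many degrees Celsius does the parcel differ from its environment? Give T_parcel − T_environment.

Parcel:
  From 400 m to 1800 m (dry): cools by 10 × 1.4 = 14°C, giving 14.3°C.
  From 1800 m to 3000 m (saturated): cools by 4.6 × 1.2 = 5.52°C, giving 8.78°C.
Environment:
  From 400 m to 3000 m (environment): cools by 3.1 × 2.6 = 8.06°C, giving 20.24°C.
T_parcel − T_env = 8.78 − 20.24 = -11.46°C

-11.46°C (parcel cooler than environment)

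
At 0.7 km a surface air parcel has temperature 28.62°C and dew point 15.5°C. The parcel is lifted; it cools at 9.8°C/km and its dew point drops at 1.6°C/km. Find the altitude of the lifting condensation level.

2.3 km

T and T_d converge at 9.8 − 1.6 = 8.2°C per km
Height above start = (28.62 − 15.5) / 8.2 = 1.6 km
LCL altitude = 700 m + 1600 m = 2300 m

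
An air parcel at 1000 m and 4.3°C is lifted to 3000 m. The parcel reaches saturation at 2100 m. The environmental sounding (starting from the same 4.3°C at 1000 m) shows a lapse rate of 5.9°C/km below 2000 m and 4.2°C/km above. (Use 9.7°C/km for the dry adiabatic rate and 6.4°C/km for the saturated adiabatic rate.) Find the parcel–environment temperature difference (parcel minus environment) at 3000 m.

Parcel:
  1000–2100 m, dry: Δz = 1.1 km ⇒ ΔT = -10.67°C; T = -6.37°C
  2100–3000 m, saturated: Δz = 0.9 km ⇒ ΔT = -5.76°C; T = -12.13°C
Environment:
  1000–2000 m, environment, lower layer: Δz = 1 km ⇒ ΔT = -5.9°C; T = -1.6°C
  2000–3000 m, environment, upper layer: Δz = 1 km ⇒ ΔT = -4.2°C; T = -5.8°C
T_parcel − T_env = -12.13 − (-5.8) = -6.33°C

-6.33°C (parcel cooler than environment)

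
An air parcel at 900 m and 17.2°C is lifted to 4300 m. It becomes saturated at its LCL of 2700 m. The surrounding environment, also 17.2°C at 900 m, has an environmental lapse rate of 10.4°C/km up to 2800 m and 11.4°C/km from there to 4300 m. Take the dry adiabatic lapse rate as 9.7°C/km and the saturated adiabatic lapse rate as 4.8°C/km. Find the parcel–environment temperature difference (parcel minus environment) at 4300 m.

+11.72°C (parcel warmer than environment)

Parcel:
  Dry to 2700 m: -9.7 × 1.8 km = -17.46°C, so T = -0.26°C.
  Saturated to 4300 m: -4.8 × 1.6 km = -7.68°C, so T = -7.94°C.
Environment:
  Environment, lower layer to 2800 m: -10.4 × 1.9 km = -19.76°C, so T = -2.56°C.
  Environment, upper layer to 4300 m: -11.4 × 1.5 km = -17.1°C, so T = -19.66°C.
T_parcel − T_env = -7.94 − (-19.66) = +11.72°C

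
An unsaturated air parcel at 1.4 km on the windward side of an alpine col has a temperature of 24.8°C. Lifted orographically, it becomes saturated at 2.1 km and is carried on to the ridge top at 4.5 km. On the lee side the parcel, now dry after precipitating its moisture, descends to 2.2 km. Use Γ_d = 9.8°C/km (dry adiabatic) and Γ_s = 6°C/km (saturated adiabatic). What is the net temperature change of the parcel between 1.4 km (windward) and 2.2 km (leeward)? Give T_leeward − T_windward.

+1.28°C

From 1400 m to 2100 m (dry): cools by 9.8 × 0.7 = 6.86°C, giving 17.94°C.
From 2100 m to 4500 m (saturated): cools by 6 × 2.4 = 14.4°C, giving 3.54°C.
From 4500 m to 2200 m (dry descent): warms by 9.8 × 2.3 = 22.54°C, giving 26.08°C.
Net change vs windward start: 26.08 − 24.8 = +1.28°C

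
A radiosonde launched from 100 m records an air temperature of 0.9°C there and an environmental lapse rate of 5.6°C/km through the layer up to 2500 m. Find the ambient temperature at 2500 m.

100 → 2500 m (environmental, 5.6°C/km): ΔT = -5.6 × 2.4 = -13.44°C → T = -12.54°C

-12.54°C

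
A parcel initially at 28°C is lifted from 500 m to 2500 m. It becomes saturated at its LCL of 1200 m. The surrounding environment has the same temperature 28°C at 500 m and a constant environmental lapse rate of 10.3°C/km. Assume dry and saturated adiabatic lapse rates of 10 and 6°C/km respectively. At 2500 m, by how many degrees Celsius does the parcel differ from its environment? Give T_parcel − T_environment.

+5.8°C (parcel warmer than environment)

Parcel:
  500 → 1200 m (dry, 10°C/km): ΔT = -10 × 0.7 = -7°C → T = 21°C
  1200 → 2500 m (saturated, 6°C/km): ΔT = -6 × 1.3 = -7.8°C → T = 13.2°C
Environment:
  500 → 2500 m (environment, 10.3°C/km): ΔT = -10.3 × 2 = -20.6°C → T = 7.4°C
T_parcel − T_env = 13.2 − 7.4 = +5.8°C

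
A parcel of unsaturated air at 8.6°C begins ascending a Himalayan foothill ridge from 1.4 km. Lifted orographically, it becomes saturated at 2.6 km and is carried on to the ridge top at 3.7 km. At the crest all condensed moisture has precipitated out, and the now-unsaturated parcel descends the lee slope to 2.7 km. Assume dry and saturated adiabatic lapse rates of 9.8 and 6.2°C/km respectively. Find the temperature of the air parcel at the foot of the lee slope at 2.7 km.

From 1400 m to 2600 m (dry): cools by 9.8 × 1.2 = 11.76°C, giving -3.16°C.
From 2600 m to 3700 m (saturated): cools by 6.2 × 1.1 = 6.82°C, giving -9.98°C.
From 3700 m to 2700 m (dry descent): warms by 9.8 × 1 = 9.8°C, giving -0.18°C.

-0.18°C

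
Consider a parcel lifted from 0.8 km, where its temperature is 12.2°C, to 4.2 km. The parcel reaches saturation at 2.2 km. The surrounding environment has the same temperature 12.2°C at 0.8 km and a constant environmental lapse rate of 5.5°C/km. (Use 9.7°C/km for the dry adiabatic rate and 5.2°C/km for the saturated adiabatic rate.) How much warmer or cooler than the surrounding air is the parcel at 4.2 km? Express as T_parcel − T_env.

-5.28°C (parcel cooler than environment)

Parcel:
  Dry to 2200 m: -9.7 × 1.4 km = -13.58°C, so T = -1.38°C.
  Saturated to 4200 m: -5.2 × 2 km = -10.4°C, so T = -11.78°C.
Environment:
  Environment to 4200 m: -5.5 × 3.4 km = -18.7°C, so T = -6.5°C.
T_parcel − T_env = -11.78 − (-6.5) = -5.28°C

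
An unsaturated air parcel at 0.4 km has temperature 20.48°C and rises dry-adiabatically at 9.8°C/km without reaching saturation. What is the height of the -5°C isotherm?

3 km

Height above start = (20.48 − (-5)) / 9.8 = 2.6 km
Altitude = 400 m + 2600 m = 3000 m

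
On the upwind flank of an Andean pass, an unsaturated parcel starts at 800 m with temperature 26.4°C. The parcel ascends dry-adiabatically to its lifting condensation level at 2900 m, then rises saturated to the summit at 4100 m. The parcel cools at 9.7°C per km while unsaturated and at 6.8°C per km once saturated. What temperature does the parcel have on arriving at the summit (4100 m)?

-2.13°C

800 → 2900 m (dry, 9.7°C/km): ΔT = -9.7 × 2.1 = -20.37°C → T = 6.03°C
2900 → 4100 m (saturated, 6.8°C/km): ΔT = -6.8 × 1.2 = -8.16°C → T = -2.13°C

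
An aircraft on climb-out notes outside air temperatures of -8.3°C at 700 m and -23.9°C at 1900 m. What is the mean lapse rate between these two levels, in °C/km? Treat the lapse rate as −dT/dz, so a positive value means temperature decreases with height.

Γ = −ΔT/Δz = (-8.3 − (-23.9)) / (1900 − 700) m
  = 15.6°C / 1.2 km = 13°C/km

13°C/km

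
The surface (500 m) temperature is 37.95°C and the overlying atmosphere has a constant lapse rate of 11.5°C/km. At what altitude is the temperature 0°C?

3800 m

Height above start = (37.95 − 0) / 11.5 = 3.3 km
Altitude = 500 m + 3300 m = 3800 m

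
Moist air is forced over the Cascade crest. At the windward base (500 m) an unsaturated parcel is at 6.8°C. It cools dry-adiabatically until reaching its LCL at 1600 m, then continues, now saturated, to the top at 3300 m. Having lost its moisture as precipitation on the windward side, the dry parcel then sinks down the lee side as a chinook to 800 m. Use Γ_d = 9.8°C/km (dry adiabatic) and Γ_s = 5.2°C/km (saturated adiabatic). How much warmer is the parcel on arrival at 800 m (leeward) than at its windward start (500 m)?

+4.88°C

Dry to 1600 m: -9.8 × 1.1 km = -10.78°C, so T = -3.98°C.
Saturated to 3300 m: -5.2 × 1.7 km = -8.84°C, so T = -12.82°C.
Dry descent to 800 m: +9.8 × 2.5 km = +24.5°C, so T = 11.68°C.
Net change vs windward start: 11.68 − 6.8 = +4.88°C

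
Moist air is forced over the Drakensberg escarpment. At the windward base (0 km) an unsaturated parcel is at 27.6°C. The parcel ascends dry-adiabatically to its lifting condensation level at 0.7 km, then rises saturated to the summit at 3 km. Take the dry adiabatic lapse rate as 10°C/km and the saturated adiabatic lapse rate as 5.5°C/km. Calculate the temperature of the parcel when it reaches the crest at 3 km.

7.95°C

0 → 700 m (dry, 10°C/km): ΔT = -10 × 0.7 = -7°C → T = 20.6°C
700 → 3000 m (saturated, 5.5°C/km): ΔT = -5.5 × 2.3 = -12.65°C → T = 7.95°C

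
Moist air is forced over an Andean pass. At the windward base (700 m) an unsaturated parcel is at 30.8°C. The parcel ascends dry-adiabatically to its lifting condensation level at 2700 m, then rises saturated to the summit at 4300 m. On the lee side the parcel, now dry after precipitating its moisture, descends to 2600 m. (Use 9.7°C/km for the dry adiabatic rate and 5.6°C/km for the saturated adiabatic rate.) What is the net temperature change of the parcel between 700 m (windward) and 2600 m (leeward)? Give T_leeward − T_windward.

700–2700 m, dry: Δz = 2 km ⇒ ΔT = -19.4°C; T = 11.4°C
2700–4300 m, saturated: Δz = 1.6 km ⇒ ΔT = -8.96°C; T = 2.44°C
4300–2600 m, dry descent: Δz = 1.7 km ⇒ ΔT = +16.49°C; T = 18.93°C
Net change vs windward start: 18.93 − 30.8 = -11.87°C

-11.87°C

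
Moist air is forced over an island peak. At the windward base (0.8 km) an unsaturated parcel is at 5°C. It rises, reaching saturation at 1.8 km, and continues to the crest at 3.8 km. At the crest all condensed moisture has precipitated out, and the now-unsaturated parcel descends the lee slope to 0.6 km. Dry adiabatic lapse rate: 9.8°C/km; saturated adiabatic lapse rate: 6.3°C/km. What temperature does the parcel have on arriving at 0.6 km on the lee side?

800 → 1800 m (dry, 9.8°C/km): ΔT = -9.8 × 1 = -9.8°C → T = -4.8°C
1800 → 3800 m (saturated, 6.3°C/km): ΔT = -6.3 × 2 = -12.6°C → T = -17.4°C
3800 → 600 m (dry descent, 9.8°C/km): ΔT = +9.8 × 3.2 = +31.36°C → T = 13.96°C

13.96°C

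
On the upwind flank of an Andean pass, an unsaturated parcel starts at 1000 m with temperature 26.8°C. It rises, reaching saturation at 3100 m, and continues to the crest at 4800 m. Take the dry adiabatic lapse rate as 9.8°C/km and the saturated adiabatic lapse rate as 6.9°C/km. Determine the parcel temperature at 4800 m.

Dry to 3100 m: -9.8 × 2.1 km = -20.58°C, so T = 6.22°C.
Saturated to 4800 m: -6.9 × 1.7 km = -11.73°C, so T = -5.51°C.

-5.51°C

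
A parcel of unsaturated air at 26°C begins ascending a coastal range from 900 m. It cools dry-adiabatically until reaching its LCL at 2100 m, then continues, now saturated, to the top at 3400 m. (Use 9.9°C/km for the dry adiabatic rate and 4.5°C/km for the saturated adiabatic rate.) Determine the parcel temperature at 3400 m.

8.27°C

900–2100 m, dry: Δz = 1.2 km ⇒ ΔT = -11.88°C; T = 14.12°C
2100–3400 m, saturated: Δz = 1.3 km ⇒ ΔT = -5.85°C; T = 8.27°C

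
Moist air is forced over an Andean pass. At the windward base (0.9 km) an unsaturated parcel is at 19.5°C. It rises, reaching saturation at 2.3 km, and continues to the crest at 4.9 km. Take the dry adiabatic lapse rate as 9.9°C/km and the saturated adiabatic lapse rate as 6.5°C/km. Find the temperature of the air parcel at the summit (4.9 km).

From 900 m to 2300 m (dry): cools by 9.9 × 1.4 = 13.86°C, giving 5.64°C.
From 2300 m to 4900 m (saturated): cools by 6.5 × 2.6 = 16.9°C, giving -11.26°C.

-11.26°C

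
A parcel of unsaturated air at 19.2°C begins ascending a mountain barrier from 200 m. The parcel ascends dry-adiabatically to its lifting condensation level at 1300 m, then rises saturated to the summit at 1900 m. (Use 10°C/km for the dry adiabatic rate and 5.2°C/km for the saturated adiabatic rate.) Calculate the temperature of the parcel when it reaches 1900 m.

200–1300 m, dry: Δz = 1.1 km ⇒ ΔT = -11°C; T = 8.2°C
1300–1900 m, saturated: Δz = 0.6 km ⇒ ΔT = -3.12°C; T = 5.08°C

5.08°C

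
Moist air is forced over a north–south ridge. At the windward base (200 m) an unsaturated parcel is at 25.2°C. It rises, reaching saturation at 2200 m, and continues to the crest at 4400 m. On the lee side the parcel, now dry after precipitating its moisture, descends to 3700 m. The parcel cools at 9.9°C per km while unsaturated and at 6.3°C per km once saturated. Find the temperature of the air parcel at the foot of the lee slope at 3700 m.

Dry to 2200 m: -9.9 × 2 km = -19.8°C, so T = 5.4°C.
Saturated to 4400 m: -6.3 × 2.2 km = -13.86°C, so T = -8.46°C.
Dry descent to 3700 m: +9.9 × 0.7 km = +6.93°C, so T = -1.53°C.

-1.53°C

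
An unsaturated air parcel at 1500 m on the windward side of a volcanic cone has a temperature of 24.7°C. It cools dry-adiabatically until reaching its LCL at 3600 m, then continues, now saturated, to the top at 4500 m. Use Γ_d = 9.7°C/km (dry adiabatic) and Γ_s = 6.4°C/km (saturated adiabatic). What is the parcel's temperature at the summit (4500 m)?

-1.43°C

1500–3600 m, dry: Δz = 2.1 km ⇒ ΔT = -20.37°C; T = 4.33°C
3600–4500 m, saturated: Δz = 0.9 km ⇒ ΔT = -5.76°C; T = -1.43°C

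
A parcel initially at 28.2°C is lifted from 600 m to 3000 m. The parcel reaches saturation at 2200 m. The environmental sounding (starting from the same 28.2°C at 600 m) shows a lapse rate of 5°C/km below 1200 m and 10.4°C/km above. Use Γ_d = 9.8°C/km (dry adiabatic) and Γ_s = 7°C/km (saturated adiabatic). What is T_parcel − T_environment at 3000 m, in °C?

+0.44°C (parcel warmer than environment)

Parcel:
  From 600 m to 2200 m (dry): cools by 9.8 × 1.6 = 15.68°C, giving 12.52°C.
  From 2200 m to 3000 m (saturated): cools by 7 × 0.8 = 5.6°C, giving 6.92°C.
Environment:
  From 600 m to 1200 m (environment, lower layer): cools by 5 × 0.6 = 3°C, giving 25.2°C.
  From 1200 m to 3000 m (environment, upper layer): cools by 10.4 × 1.8 = 18.72°C, giving 6.48°C.
T_parcel − T_env = 6.92 − 6.48 = +0.44°C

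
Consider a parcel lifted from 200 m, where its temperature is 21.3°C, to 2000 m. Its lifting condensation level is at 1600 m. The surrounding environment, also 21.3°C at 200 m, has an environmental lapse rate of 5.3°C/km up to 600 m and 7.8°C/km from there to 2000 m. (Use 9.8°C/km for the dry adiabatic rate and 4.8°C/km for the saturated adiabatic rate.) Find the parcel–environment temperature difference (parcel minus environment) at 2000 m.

-2.6°C (parcel cooler than environment)

Parcel:
  Dry to 1600 m: -9.8 × 1.4 km = -13.72°C, so T = 7.58°C.
  Saturated to 2000 m: -4.8 × 0.4 km = -1.92°C, so T = 5.66°C.
Environment:
  Environment, lower layer to 600 m: -5.3 × 0.4 km = -2.12°C, so T = 19.18°C.
  Environment, upper layer to 2000 m: -7.8 × 1.4 km = -10.92°C, so T = 8.26°C.
T_parcel − T_env = 5.66 − 8.26 = -2.6°C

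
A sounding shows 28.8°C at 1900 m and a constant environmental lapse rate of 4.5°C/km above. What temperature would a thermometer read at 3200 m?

22.95°C

1900–3200 m, environmental: Δz = 1.3 km ⇒ ΔT = -5.85°C; T = 22.95°C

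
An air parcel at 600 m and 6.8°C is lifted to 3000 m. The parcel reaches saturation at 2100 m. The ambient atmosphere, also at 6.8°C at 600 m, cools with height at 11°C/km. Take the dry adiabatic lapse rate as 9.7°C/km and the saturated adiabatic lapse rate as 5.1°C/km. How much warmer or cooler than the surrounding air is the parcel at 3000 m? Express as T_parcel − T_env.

Parcel:
  From 600 m to 2100 m (dry): cools by 9.7 × 1.5 = 14.55°C, giving -7.75°C.
  From 2100 m to 3000 m (saturated): cools by 5.1 × 0.9 = 4.59°C, giving -12.34°C.
Environment:
  From 600 m to 3000 m (environment): cools by 11 × 2.4 = 26.4°C, giving -19.6°C.
T_parcel − T_env = -12.34 − (-19.6) = +7.26°C

+7.26°C (parcel warmer than environment)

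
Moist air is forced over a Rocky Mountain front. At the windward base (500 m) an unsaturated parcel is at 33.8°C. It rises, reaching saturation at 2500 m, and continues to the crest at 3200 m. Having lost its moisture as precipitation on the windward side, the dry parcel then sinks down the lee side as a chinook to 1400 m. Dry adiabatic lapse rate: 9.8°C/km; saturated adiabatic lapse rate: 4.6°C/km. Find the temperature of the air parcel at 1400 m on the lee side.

28.62°C

500 → 2500 m (dry, 9.8°C/km): ΔT = -9.8 × 2 = -19.6°C → T = 14.2°C
2500 → 3200 m (saturated, 4.6°C/km): ΔT = -4.6 × 0.7 = -3.22°C → T = 10.98°C
3200 → 1400 m (dry descent, 9.8°C/km): ΔT = +9.8 × 1.8 = +17.64°C → T = 28.62°C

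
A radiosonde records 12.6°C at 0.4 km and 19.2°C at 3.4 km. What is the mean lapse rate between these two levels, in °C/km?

Γ = −ΔT/Δz = (12.6 − 19.2) / (3400 − 400) m
  = -6.6°C / 3 km = -2.2°C/km

-2.2°C/km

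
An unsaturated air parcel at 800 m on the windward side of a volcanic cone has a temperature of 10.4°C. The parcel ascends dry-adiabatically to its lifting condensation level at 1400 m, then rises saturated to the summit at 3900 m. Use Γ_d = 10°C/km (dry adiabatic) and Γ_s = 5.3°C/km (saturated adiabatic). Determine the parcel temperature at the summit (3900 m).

Dry to 1400 m: -10 × 0.6 km = -6°C, so T = 4.4°C.
Saturated to 3900 m: -5.3 × 2.5 km = -13.25°C, so T = -8.85°C.

-8.85°C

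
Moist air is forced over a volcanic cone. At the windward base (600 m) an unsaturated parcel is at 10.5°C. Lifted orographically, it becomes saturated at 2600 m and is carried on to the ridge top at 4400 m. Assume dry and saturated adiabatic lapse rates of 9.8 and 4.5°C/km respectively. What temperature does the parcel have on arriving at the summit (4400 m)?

-17.2°C

600–2600 m, dry: Δz = 2 km ⇒ ΔT = -19.6°C; T = -9.1°C
2600–4400 m, saturated: Δz = 1.8 km ⇒ ΔT = -8.1°C; T = -17.2°C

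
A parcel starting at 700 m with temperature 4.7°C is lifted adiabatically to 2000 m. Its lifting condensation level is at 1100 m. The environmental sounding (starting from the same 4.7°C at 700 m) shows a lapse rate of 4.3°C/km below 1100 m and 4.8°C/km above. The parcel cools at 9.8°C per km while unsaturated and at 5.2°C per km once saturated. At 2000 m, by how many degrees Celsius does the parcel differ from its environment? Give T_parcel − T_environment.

Parcel:
  Dry to 1100 m: -9.8 × 0.4 km = -3.92°C, so T = 0.78°C.
  Saturated to 2000 m: -5.2 × 0.9 km = -4.68°C, so T = -3.9°C.
Environment:
  Environment, lower layer to 1100 m: -4.3 × 0.4 km = -1.72°C, so T = 2.98°C.
  Environment, upper layer to 2000 m: -4.8 × 0.9 km = -4.32°C, so T = -1.34°C.
T_parcel − T_env = -3.9 − (-1.34) = -2.56°C

-2.56°C (parcel cooler than environment)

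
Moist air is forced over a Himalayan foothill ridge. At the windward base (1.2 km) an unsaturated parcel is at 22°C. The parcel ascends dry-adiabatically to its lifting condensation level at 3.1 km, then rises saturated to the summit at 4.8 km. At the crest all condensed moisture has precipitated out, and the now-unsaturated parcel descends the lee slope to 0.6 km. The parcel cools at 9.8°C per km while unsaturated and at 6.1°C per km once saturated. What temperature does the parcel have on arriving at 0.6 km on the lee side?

34.17°C

From 1200 m to 3100 m (dry): cools by 9.8 × 1.9 = 18.62°C, giving 3.38°C.
From 3100 m to 4800 m (saturated): cools by 6.1 × 1.7 = 10.37°C, giving -6.99°C.
From 4800 m to 600 m (dry descent): warms by 9.8 × 4.2 = 41.16°C, giving 34.17°C.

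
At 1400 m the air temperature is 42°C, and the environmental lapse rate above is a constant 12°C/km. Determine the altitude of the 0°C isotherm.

Height above start = (42 − 0) / 12 = 3.5 km
Altitude = 1400 m + 3500 m = 4900 m

4900 m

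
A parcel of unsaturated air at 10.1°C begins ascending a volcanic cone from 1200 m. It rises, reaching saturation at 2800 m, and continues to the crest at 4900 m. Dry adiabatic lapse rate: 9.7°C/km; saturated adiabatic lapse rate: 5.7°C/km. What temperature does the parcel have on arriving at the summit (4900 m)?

From 1200 m to 2800 m (dry): cools by 9.7 × 1.6 = 15.52°C, giving -5.42°C.
From 2800 m to 4900 m (saturated): cools by 5.7 × 2.1 = 11.97°C, giving -17.39°C.

-17.39°C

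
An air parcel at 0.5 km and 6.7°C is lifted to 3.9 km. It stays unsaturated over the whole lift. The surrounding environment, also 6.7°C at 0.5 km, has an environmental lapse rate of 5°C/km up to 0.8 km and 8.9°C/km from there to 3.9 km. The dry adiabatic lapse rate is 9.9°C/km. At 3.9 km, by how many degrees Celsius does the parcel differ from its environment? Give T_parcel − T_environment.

-4.57°C (parcel cooler than environment)

Parcel:
  From 500 m to 3900 m (dry): cools by 9.9 × 3.4 = 33.66°C, giving -26.96°C.
Environment:
  From 500 m to 800 m (environment, lower layer): cools by 5 × 0.3 = 1.5°C, giving 5.2°C.
  From 800 m to 3900 m (environment, upper layer): cools by 8.9 × 3.1 = 27.59°C, giving -22.39°C.
T_parcel − T_env = -26.96 − (-22.39) = -4.57°C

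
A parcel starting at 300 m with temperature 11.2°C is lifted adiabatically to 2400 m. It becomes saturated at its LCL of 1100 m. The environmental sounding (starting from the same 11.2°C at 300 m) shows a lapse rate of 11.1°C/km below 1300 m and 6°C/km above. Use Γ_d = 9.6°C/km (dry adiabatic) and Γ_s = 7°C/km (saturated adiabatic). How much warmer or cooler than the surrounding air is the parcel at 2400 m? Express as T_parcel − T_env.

Parcel:
  Dry to 1100 m: -9.6 × 0.8 km = -7.68°C, so T = 3.52°C.
  Saturated to 2400 m: -7 × 1.3 km = -9.1°C, so T = -5.58°C.
Environment:
  Environment, lower layer to 1300 m: -11.1 × 1 km = -11.1°C, so T = 0.1°C.
  Environment, upper layer to 2400 m: -6 × 1.1 km = -6.6°C, so T = -6.5°C.
T_parcel − T_env = -5.58 − (-6.5) = +0.92°C

+0.92°C (parcel warmer than environment)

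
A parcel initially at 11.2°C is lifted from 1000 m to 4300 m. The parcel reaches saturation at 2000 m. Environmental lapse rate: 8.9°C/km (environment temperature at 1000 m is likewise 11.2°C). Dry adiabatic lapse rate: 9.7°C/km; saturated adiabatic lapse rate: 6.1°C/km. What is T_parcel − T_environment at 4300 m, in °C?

+5.64°C (parcel warmer than environment)

Parcel:
  From 1000 m to 2000 m (dry): cools by 9.7 × 1 = 9.7°C, giving 1.5°C.
  From 2000 m to 4300 m (saturated): cools by 6.1 × 2.3 = 14.03°C, giving -12.53°C.
Environment:
  From 1000 m to 4300 m (environment): cools by 8.9 × 3.3 = 29.37°C, giving -18.17°C.
T_parcel − T_env = -12.53 − (-18.17) = +5.64°C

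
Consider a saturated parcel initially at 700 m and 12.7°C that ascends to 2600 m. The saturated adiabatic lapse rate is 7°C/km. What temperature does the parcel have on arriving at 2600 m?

Saturated adiabatic to 2600 m: -7 × 1.9 km = -13.3°C, so T = -0.6°C.

-0.6°C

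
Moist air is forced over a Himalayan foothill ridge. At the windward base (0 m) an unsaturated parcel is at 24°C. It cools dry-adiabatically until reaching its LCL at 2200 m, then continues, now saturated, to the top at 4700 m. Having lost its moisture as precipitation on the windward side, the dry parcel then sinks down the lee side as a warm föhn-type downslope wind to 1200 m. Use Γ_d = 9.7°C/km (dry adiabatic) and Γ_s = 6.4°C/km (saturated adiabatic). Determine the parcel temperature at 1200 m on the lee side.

From 0 m to 2200 m (dry): cools by 9.7 × 2.2 = 21.34°C, giving 2.66°C.
From 2200 m to 4700 m (saturated): cools by 6.4 × 2.5 = 16°C, giving -13.34°C.
From 4700 m to 1200 m (dry descent): warms by 9.7 × 3.5 = 33.95°C, giving 20.61°C.

20.61°C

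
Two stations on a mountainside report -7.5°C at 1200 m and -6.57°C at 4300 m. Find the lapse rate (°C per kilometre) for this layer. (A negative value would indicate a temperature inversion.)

Γ = −ΔT/Δz = (-7.5 − (-6.57)) / (4300 − 1200) m
  = -0.93°C / 3.1 km = -0.3°C/km

-0.3°C/km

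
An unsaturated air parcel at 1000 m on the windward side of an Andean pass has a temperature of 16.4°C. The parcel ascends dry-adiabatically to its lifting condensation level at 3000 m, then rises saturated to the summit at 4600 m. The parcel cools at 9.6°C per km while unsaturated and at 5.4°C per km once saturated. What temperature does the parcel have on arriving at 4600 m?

1000 → 3000 m (dry, 9.6°C/km): ΔT = -9.6 × 2 = -19.2°C → T = -2.8°C
3000 → 4600 m (saturated, 5.4°C/km): ΔT = -5.4 × 1.6 = -8.64°C → T = -11.44°C

-11.44°C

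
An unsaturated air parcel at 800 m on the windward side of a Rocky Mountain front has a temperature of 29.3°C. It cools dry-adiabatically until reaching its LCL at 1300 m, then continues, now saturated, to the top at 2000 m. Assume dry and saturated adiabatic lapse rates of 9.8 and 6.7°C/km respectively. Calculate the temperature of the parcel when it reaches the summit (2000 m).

800 → 1300 m (dry, 9.8°C/km): ΔT = -9.8 × 0.5 = -4.9°C → T = 24.4°C
1300 → 2000 m (saturated, 6.7°C/km): ΔT = -6.7 × 0.7 = -4.69°C → T = 19.71°C

19.71°C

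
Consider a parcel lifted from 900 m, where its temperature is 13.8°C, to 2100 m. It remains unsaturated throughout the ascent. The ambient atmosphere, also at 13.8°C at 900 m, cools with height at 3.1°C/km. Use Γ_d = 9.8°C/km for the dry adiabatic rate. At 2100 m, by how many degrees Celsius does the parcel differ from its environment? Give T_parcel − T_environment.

Parcel:
  900 → 2100 m (dry, 9.8°C/km): ΔT = -9.8 × 1.2 = -11.76°C → T = 2.04°C
Environment:
  900 → 2100 m (environment, 3.1°C/km): ΔT = -3.1 × 1.2 = -3.72°C → T = 10.08°C
T_parcel − T_env = 2.04 − 10.08 = -8.04°C

-8.04°C (parcel cooler than environment)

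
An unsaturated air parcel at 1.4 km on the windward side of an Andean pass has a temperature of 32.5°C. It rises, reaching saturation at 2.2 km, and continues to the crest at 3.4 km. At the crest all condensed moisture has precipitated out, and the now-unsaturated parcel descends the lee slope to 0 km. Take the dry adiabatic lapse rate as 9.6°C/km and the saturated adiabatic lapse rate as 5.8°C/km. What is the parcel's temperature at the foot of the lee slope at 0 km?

From 1400 m to 2200 m (dry): cools by 9.6 × 0.8 = 7.68°C, giving 24.82°C.
From 2200 m to 3400 m (saturated): cools by 5.8 × 1.2 = 6.96°C, giving 17.86°C.
From 3400 m to 0 m (dry descent): warms by 9.6 × 3.4 = 32.64°C, giving 50.5°C.

50.5°C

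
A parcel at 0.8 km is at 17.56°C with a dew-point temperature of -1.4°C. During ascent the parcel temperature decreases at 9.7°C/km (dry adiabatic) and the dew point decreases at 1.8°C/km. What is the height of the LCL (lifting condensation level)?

T and T_d converge at 9.7 − 1.8 = 7.9°C per km
Height above start = (17.56 − (-1.4)) / 7.9 = 2.4 km
LCL altitude = 800 m + 2400 m = 3200 m

3.2 km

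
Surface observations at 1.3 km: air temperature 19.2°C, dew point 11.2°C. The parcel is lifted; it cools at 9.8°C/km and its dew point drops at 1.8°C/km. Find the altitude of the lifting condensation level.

T and T_d converge at 9.8 − 1.8 = 8°C per km
Height above start = (19.2 − 11.2) / 8 = 1 km
LCL altitude = 1300 m + 1000 m = 2300 m

2.3 km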